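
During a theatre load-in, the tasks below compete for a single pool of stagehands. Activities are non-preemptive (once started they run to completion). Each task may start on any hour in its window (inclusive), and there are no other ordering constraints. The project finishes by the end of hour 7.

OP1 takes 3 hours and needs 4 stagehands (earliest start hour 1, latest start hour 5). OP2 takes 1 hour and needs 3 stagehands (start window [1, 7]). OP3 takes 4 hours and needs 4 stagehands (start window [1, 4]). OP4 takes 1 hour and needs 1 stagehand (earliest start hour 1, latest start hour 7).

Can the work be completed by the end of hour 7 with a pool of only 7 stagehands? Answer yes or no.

Schedule OP1@1, OP2@1, OP3@4, OP4@2: h1:7  h2:5  h3:4  h4:4  h5:4  h6:4  h7:4 — peak 7 ≤ 7.

yes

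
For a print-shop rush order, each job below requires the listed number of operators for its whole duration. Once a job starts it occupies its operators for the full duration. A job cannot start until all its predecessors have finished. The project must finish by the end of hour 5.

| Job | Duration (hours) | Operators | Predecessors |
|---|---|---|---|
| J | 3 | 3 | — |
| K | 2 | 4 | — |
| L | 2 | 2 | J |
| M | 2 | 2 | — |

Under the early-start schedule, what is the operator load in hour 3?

At early start, hour 3 has: J.
Demand: 3 = 3.

3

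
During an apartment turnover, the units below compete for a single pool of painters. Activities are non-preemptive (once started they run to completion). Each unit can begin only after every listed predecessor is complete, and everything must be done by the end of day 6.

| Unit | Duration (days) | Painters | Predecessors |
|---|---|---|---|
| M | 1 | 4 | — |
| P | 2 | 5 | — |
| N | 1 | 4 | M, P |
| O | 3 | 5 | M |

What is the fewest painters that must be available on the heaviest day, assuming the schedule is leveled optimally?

9

Early-start (M@1, P@1, N@3, O@2) gives peak 10: d1:9  d2:10  d3:9  d4:5  d5:0  d6:0.
Shift O→3.
Schedule M@1, P@1, N@3, O@3: d1:9  d2:5  d3:9  d4:5  d5:5  d6:0 — peak 9.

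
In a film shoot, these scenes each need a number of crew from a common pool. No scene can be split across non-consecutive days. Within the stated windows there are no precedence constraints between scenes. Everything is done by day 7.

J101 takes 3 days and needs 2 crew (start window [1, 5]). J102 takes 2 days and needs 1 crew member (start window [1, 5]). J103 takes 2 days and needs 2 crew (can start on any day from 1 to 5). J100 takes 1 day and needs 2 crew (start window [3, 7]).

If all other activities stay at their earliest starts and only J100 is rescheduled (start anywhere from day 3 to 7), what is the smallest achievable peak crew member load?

J100@3: d1:5  d2:5  d3:4  d4:0  d5:0  d6:0  d7:0 → peak 5
J100@4: d1:5  d2:5  d3:2  d4:2  d5:0  d6:0  d7:0 → peak 5
J100@5: d1:5  d2:5  d3:2  d4:0  d5:2  d6:0  d7:0 → peak 5
J100@6: d1:5  d2:5  d3:2  d4:0  d5:0  d6:2  d7:0 → peak 5
J100@7: d1:5  d2:5  d3:2  d4:0  d5:0  d6:0  d7:2 → peak 5
Best is J100@3, peak 5.

5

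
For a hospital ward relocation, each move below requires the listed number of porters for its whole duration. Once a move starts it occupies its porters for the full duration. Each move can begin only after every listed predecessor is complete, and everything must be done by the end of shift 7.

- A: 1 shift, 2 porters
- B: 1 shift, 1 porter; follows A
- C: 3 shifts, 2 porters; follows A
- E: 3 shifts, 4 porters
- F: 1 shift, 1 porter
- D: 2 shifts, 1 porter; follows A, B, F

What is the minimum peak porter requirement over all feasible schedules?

Early-start (A@1, B@2, C@2, E@1, F@1, D@3) gives peak 7: s1:7  s2:7  s3:7  s4:3  s5:0  s6:0  s7:0.
Shift E→5.
Schedule A@1, B@2, C@2, E@5, F@1, D@3: s1:3  s2:3  s3:3  s4:3  s5:4  s6:4  s7:4 — peak 4.
Total porter-shifts = 24 over 7 shifts ⇒ peak ≥ ⌈24/7⌉ = 4, so 4 is optimal.

4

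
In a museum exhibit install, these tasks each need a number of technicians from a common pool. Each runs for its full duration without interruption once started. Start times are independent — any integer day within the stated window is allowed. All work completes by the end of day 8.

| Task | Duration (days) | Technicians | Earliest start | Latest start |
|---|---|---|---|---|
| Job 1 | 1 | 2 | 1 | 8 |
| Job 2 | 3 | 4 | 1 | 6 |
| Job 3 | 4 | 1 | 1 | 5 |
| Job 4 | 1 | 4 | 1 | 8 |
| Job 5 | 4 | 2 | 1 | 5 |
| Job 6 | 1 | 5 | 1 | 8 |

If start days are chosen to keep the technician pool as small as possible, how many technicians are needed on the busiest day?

6

Early-start (Job 1@1, Job 2@1, Job 3@1, Job 4@1, Job 5@1, Job 6@1) gives peak 18: d1:18  d2:7  d3:7  d4:3  d5:0  d6:0  d7:0  d8:0.
Shift Job 3→2, Job 4→6, Job 5→4, Job 6→8.
Schedule Job 1@1, Job 2@1, Job 3@2, Job 4@6, Job 5@4, Job 6@8: d1:6  d2:5  d3:5  d4:3  d5:3  d6:6  d7:2  d8:5 — peak 6.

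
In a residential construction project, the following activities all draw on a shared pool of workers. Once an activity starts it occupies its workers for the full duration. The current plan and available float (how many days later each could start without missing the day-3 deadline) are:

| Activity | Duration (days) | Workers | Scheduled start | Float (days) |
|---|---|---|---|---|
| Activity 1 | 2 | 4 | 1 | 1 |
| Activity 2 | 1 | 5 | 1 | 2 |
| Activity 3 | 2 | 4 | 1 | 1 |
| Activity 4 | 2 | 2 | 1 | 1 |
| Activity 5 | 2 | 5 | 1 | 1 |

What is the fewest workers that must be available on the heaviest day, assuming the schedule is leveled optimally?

Early-start (Activity 1@1, Activity 2@1, Activity 3@1, Activity 4@1, Activity 5@1) gives peak 20: d1:20  d2:15  d3:0.
Shift Activity 5→2.
Schedule Activity 1@1, Activity 2@1, Activity 3@1, Activity 4@1, Activity 5@2: d1:15  d2:15  d3:5 — peak 15.

15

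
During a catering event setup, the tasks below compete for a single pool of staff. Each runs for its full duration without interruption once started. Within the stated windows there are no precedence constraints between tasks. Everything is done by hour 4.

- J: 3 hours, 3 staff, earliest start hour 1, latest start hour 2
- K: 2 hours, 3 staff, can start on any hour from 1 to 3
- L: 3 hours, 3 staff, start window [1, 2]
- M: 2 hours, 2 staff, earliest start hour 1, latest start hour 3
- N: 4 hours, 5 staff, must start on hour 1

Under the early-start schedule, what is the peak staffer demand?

16

Early-start schedule: J@1, K@1, L@1, M@1, N@1.
Load per hour: hour 1: 16, hour 2: 16, hour 3: 11, hour 4: 5.
Peak is 16.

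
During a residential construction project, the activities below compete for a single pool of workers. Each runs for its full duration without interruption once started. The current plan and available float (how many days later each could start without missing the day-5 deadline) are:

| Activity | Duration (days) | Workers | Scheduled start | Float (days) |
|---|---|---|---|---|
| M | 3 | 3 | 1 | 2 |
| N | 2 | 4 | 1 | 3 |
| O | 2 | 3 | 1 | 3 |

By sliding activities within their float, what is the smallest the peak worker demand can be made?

6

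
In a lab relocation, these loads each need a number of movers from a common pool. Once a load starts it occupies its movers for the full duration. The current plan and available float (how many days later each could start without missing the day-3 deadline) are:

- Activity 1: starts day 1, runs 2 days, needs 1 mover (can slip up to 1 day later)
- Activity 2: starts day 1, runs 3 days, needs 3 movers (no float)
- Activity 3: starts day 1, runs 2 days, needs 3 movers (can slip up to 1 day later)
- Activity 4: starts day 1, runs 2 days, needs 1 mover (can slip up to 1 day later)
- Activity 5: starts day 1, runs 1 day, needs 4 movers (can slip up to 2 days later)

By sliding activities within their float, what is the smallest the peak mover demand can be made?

8

Early-start (Activity 1@1, Activity 2@1, Activity 3@1, Activity 4@1, Activity 5@1) gives peak 12: d1:12  d2:8  d3:3.
Shift Activity 5→3.
Schedule Activity 1@1, Activity 2@1, Activity 3@1, Activity 4@1, Activity 5@3: d1:8  d2:8  d3:7 — peak 8.
Total mover-days = 23 over 3 days ⇒ peak ≥ ⌈23/3⌉ = 8, so 8 is optimal.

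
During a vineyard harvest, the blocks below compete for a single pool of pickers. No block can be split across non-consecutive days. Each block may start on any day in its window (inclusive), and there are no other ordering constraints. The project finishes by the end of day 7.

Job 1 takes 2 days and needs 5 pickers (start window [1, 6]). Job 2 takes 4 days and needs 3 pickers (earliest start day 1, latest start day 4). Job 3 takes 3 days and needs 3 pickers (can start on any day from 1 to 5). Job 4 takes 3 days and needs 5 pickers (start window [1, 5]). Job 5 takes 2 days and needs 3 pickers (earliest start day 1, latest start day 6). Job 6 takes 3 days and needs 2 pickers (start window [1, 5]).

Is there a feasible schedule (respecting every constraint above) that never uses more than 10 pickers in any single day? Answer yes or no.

Schedule Job 1@1, Job 2@1, Job 3@3, Job 4@5, Job 5@3, Job 6@5: d1:8  d2:8  d3:9  d4:9  d5:10  d6:7  d7:7 — peak 10 ≤ 10.

yes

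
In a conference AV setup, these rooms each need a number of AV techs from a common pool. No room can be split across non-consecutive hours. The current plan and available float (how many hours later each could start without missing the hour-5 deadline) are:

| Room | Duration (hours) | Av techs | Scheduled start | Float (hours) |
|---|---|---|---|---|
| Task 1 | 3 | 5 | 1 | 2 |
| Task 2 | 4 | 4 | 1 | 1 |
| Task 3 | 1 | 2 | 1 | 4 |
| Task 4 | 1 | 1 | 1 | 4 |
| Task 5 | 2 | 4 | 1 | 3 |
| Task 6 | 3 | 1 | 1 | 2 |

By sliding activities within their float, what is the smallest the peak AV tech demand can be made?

Early-start (Task 1@1, Task 2@1, Task 3@1, Task 4@1, Task 5@1, Task 6@1) gives peak 17: h1:17  h2:14  h3:10  h4:4  h5:0.
Shift Task 3→4, Task 4→5, Task 5→4.
Schedule Task 1@1, Task 2@1, Task 3@4, Task 4@5, Task 5@4, Task 6@1: h1:10  h2:10  h3:10  h4:10  h5:5 — peak 10.

10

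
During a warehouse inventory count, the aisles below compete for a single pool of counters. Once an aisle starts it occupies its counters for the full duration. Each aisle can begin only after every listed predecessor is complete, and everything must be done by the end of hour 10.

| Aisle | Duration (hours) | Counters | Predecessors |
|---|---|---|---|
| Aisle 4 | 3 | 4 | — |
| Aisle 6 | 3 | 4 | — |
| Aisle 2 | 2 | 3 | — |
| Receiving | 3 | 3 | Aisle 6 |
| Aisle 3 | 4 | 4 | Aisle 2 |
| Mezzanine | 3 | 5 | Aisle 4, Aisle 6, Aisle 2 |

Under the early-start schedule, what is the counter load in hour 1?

At early start, hour 1 has: Aisle 4, Aisle 6, Aisle 2.
Demand: 4 + 4 + 3 = 11.

11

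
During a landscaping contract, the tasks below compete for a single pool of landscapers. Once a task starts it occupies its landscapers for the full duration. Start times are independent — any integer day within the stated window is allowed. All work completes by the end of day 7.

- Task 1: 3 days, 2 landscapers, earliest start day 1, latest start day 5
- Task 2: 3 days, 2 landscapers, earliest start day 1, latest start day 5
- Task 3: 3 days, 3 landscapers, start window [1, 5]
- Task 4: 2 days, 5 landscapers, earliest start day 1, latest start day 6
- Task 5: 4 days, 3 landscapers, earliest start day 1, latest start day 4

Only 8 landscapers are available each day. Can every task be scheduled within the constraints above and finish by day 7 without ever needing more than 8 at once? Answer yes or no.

yes

Schedule Task 1@1, Task 2@1, Task 3@1, Task 4@4, Task 5@4: d1:7  d2:7  d3:7  d4:8  d5:8  d6:3  d7:3 — peak 8 ≤ 8.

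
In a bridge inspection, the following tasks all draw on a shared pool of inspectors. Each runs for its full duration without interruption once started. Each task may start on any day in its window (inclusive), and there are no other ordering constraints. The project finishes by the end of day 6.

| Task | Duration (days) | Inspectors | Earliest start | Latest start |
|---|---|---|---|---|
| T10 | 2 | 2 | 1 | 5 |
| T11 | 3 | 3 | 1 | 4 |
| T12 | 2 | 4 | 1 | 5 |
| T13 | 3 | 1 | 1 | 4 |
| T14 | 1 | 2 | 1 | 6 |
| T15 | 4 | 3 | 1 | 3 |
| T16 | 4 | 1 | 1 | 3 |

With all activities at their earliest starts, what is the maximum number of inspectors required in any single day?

16

Early-start schedule: T10@1, T11@1, T12@1, T13@1, T14@1, T15@1, T16@1.
Load per day: day 1: 16, day 2: 14, day 3: 8, day 4: 4, day 5: 0, day 6: 0.
Peak is 16.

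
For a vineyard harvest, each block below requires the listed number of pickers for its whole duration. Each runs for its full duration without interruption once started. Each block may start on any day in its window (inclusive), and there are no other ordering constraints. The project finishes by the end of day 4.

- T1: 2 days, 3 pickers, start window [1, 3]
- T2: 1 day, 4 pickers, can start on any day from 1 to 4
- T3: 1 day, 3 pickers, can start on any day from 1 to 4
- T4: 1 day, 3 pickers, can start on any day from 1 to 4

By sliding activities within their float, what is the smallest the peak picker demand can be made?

Early-start (T1@1, T2@1, T3@1, T4@1) gives peak 13: d1:13  d2:3  d3:0  d4:0.
Shift T2→3, T4→2.
Schedule T1@1, T2@3, T3@1, T4@2: d1:6  d2:6  d3:4  d4:0 — peak 6.

6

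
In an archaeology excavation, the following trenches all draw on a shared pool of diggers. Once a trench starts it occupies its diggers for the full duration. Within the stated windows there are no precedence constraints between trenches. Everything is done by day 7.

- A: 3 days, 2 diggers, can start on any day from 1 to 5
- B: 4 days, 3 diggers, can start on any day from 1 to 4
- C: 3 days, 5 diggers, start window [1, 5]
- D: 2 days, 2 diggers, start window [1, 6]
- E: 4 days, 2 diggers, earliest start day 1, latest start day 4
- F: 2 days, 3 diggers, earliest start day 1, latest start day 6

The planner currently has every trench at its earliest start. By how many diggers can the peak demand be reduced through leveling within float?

9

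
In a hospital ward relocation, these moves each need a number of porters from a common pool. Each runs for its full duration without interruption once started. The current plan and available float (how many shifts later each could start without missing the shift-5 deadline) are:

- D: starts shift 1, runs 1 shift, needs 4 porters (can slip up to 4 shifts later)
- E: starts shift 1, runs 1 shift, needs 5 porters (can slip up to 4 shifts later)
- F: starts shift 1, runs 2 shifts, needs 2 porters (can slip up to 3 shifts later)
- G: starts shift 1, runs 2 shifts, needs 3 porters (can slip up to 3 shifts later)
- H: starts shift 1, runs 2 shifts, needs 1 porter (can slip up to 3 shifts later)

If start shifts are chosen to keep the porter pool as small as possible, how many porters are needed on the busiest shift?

5

Early-start (D@1, E@1, F@1, G@1, H@1) gives peak 15: s1:15  s2:6  s3:0  s4:0  s5:0.
Shift E→3, F→4, G→4.
Schedule D@1, E@3, F@4, G@4, H@1: s1:5  s2:1  s3:5  s4:5  s5:5 — peak 5.
Total porter-shifts = 21 over 5 shifts ⇒ peak ≥ ⌈21/5⌉ = 5, so 5 is optimal.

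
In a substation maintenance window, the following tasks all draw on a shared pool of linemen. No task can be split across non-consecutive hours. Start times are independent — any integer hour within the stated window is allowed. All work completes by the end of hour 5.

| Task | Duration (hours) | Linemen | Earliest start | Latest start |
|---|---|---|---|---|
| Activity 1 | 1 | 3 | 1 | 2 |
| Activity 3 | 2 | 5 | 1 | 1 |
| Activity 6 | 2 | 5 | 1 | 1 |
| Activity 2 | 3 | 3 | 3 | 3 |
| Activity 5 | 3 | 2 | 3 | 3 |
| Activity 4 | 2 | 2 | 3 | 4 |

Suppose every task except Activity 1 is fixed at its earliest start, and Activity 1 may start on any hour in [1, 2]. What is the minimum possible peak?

Activity 1@1: h1:13  h2:10  h3:7  h4:7  h5:5 → peak 13
Activity 1@2: h1:10  h2:13  h3:7  h4:7  h5:5 → peak 13
Best is Activity 1@1, peak 13.

13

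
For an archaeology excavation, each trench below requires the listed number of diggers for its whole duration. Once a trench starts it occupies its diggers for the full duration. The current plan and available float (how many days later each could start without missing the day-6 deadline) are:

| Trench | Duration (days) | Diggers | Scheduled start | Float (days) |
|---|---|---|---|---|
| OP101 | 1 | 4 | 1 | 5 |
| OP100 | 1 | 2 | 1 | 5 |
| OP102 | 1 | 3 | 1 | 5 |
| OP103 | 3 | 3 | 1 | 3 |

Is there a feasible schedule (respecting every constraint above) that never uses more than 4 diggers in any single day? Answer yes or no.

Schedule OP101@1, OP100@2, OP102@3, OP103@4: d1:4  d2:2  d3:3  d4:3  d5:3  d6:3 — peak 4 ≤ 4.

yes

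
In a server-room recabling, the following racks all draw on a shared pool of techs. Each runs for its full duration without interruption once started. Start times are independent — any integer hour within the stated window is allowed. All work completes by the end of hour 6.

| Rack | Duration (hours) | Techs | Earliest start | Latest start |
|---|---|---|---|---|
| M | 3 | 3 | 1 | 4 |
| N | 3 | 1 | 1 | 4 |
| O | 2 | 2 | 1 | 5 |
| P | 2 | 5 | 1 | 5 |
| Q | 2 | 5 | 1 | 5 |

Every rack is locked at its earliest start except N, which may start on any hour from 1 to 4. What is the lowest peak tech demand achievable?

N@1: h1:16  h2:16  h3:4  h4:0  h5:0  h6:0 → peak 16
N@2: h1:15  h2:16  h3:4  h4:1  h5:0  h6:0 → peak 16
N@3: h1:15  h2:15  h3:4  h4:1  h5:1  h6:0 → peak 15
N@4: h1:15  h2:15  h3:3  h4:1  h5:1  h6:1 → peak 15
Best is N@3, peak 15.

15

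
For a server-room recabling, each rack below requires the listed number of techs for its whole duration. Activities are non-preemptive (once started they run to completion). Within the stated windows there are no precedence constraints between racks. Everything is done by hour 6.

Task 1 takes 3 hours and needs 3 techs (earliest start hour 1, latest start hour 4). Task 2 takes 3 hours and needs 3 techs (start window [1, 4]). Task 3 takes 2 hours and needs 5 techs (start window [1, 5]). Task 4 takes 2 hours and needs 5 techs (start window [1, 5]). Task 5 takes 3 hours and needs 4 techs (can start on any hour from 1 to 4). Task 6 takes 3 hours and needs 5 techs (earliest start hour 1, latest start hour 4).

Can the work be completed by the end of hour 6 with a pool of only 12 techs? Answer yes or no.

no

The minimum achievable peak is 13; 12 < 13, so no feasible schedule stays within the cap.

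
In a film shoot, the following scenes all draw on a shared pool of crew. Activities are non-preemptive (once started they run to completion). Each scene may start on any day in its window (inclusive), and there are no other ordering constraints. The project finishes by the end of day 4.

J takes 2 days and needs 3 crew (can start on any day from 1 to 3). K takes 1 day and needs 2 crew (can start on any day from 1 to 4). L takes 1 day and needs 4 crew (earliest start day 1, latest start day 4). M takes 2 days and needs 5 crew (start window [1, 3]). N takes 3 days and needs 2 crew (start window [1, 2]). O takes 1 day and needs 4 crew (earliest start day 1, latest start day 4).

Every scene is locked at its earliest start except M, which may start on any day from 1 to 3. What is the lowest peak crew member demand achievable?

M@1: d1:20  d2:10  d3:2  d4:0 → peak 20
M@2: d1:15  d2:10  d3:7  d4:0 → peak 15
M@3: d1:15  d2:5  d3:7  d4:5 → peak 15
Best is M@2, peak 15.

15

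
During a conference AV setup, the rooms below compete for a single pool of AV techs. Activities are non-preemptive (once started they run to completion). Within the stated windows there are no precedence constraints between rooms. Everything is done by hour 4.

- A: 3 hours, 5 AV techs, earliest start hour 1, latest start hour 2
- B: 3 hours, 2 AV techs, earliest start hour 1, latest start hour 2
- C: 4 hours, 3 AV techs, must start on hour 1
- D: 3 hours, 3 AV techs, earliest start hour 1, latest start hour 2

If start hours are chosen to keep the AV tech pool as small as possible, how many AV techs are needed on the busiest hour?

Schedule A@1, B@1, C@1, D@1: h1:13  h2:13  h3:13  h4:3 — peak 13.
No arrangement of the 8 feasible schedules does better.

13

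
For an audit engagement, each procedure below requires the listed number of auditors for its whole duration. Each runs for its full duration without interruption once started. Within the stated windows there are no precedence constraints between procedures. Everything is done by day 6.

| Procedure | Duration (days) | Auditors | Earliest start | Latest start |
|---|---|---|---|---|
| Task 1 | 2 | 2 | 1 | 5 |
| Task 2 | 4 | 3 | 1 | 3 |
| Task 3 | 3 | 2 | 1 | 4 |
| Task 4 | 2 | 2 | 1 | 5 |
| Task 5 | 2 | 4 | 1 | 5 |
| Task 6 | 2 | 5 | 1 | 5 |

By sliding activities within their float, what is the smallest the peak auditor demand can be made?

8

Early-start (Task 1@1, Task 2@1, Task 3@1, Task 4@1, Task 5@1, Task 6@1) gives peak 18: d1:18  d2:18  d3:5  d4:3  d5:0  d6:0.
Shift Task 2→3, Task 4→3, Task 6→5.
Schedule Task 1@1, Task 2@3, Task 3@1, Task 4@3, Task 5@1, Task 6@5: d1:8  d2:8  d3:7  d4:5  d5:8  d6:8 — peak 8.
Total auditor-days = 44 over 6 days ⇒ peak ≥ ⌈44/6⌉ = 8, so 8 is optimal.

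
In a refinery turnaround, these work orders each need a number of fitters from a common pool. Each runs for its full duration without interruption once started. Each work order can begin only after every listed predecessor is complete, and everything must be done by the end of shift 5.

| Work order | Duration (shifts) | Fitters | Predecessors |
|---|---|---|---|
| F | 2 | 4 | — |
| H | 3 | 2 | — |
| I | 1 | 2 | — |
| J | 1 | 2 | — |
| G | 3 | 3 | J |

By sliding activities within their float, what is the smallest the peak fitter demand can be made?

6

Early-start (F@1, H@1, I@1, J@1, G@2) gives peak 10: s1:10  s2:9  s3:5  s4:3  s5:0.
Shift H→2, I→5, G→3.
Schedule F@1, H@2, I@5, J@1, G@3: s1:6  s2:6  s3:5  s4:5  s5:5 — peak 6.
Total fitter-shifts = 27 over 5 shifts ⇒ peak ≥ ⌈27/5⌉ = 6, so 6 is optimal.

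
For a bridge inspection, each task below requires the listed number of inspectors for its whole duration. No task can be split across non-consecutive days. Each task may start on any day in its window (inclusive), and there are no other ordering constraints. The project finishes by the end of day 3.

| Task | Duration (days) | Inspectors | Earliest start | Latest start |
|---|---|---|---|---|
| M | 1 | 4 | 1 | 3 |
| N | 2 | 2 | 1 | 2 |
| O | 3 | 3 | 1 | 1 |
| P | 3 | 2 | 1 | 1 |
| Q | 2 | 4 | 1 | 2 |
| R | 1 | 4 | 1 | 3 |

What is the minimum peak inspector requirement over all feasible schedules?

Early-start (M@1, N@1, O@1, P@1, Q@1, R@1) gives peak 19: d1:19  d2:11  d3:5.
Shift Q→2, R→3.
Schedule M@1, N@1, O@1, P@1, Q@2, R@3: d1:11  d2:11  d3:13 — peak 13.

13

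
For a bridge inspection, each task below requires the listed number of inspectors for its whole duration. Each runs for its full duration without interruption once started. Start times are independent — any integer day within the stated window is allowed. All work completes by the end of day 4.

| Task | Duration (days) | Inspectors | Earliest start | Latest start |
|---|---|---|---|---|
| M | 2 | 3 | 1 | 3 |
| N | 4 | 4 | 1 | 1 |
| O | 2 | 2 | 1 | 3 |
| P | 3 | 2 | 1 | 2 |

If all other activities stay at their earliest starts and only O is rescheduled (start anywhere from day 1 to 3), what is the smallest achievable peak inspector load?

9

O@1: d1:11  d2:11  d3:6  d4:4 → peak 11
O@2: d1:9  d2:11  d3:8  d4:4 → peak 11
O@3: d1:9  d2:9  d3:8  d4:6 → peak 9
Best is O@3, peak 9.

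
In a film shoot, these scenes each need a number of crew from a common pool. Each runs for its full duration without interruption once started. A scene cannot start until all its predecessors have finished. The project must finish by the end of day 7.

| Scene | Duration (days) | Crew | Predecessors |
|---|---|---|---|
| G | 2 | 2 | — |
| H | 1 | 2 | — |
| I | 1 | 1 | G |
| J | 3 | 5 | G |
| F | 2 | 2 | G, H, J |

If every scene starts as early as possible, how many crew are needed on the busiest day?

Early-start schedule: G@1, H@1, I@3, J@3, F@6.
Load per day: day 1: 4, day 2: 2, day 3: 6, day 4: 5, day 5: 5, day 6: 2, day 7: 2.
Peak is 6.

6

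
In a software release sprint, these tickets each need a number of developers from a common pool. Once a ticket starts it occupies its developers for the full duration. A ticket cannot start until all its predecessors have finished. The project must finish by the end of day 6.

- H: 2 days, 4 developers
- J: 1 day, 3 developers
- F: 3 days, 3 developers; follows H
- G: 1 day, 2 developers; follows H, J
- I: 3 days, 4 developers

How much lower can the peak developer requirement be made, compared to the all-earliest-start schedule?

4

Early-start peak: d1:11  d2:8  d3:9  d4:3  d5:3  d6:0 ⇒ 11.
Leveled (H@1, J@1, F@3, G@3, I@4): d1:7  d2:4  d3:5  d4:7  d5:7  d6:4 ⇒ 7.
Reduction 11 − 7 = 4.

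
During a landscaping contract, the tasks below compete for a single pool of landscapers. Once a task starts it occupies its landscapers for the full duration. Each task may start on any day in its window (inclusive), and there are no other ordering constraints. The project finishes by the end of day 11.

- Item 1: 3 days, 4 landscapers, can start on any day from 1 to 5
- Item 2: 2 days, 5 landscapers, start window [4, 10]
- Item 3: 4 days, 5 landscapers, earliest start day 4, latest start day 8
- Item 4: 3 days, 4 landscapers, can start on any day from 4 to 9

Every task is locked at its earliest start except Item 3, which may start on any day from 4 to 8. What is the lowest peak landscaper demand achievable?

9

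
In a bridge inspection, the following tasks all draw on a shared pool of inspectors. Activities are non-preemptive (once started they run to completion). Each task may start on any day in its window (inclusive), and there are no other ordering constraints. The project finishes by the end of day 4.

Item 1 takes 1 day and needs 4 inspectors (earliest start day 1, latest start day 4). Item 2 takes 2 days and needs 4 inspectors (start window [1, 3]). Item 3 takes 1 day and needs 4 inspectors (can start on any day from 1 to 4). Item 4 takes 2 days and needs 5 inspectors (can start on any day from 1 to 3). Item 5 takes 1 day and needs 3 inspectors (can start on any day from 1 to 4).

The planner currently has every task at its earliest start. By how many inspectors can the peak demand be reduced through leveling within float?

12

Early-start peak: d1:20  d2:9  d3:0  d4:0 ⇒ 20.
Leveled (Item 1@1, Item 2@1, Item 3@2, Item 4@3, Item 5@3): d1:8  d2:8  d3:8  d4:5 ⇒ 8.
Reduction 20 − 8 = 12.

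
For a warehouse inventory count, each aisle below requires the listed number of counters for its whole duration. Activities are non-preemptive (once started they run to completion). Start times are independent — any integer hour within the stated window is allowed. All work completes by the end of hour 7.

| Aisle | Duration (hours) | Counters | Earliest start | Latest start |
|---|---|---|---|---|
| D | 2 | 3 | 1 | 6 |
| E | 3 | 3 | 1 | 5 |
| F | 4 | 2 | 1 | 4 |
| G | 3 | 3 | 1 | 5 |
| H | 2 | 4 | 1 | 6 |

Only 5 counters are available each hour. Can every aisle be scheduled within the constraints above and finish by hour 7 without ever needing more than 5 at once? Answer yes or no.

Total counter-hours = 40; over 7 hours the average is 40/7 > 5, so some hour must exceed 5.

no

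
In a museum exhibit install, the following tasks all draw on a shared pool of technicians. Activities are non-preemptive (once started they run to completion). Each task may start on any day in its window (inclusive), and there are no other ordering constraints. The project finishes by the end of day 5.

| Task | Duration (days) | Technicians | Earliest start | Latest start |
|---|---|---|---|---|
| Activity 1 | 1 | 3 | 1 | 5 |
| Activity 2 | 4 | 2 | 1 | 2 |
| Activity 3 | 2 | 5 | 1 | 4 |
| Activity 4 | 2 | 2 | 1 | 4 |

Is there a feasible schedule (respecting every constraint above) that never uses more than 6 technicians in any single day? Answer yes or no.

The minimum achievable peak is 7; 6 < 7, so no feasible schedule stays within the cap.

no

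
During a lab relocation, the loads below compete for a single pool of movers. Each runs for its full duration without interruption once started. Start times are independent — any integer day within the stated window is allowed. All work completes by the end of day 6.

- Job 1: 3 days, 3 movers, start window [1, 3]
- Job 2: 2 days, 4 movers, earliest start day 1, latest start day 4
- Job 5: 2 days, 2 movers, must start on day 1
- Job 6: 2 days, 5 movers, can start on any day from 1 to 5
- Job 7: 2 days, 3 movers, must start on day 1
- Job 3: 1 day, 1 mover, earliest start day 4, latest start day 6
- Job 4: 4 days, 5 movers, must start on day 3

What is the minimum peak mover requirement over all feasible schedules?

12

Early-start (Job 1@1, Job 2@1, Job 5@1, Job 6@1, Job 7@1, Job 3@4, Job 4@3) gives peak 17: d1:17  d2:17  d3:8  d4:6  d5:5  d6:5.
Shift Job 6→4.
Schedule Job 1@1, Job 2@1, Job 5@1, Job 6@4, Job 7@1, Job 3@4, Job 4@3: d1:12  d2:12  d3:8  d4:11  d5:10  d6:5 — peak 12.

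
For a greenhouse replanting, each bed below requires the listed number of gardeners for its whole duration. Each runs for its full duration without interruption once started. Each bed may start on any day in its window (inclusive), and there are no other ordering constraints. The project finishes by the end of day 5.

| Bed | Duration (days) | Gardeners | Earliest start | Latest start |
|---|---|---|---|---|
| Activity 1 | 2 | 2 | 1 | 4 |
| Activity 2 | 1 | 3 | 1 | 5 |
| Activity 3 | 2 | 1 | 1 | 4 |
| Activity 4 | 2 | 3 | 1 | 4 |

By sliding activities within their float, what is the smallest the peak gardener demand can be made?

Early-start (Activity 1@1, Activity 2@1, Activity 3@1, Activity 4@1) gives peak 9: d1:9  d2:6  d3:0  d4:0  d5:0.
Shift Activity 2→3, Activity 4→4.
Schedule Activity 1@1, Activity 2@3, Activity 3@1, Activity 4@4: d1:3  d2:3  d3:3  d4:3  d5:3 — peak 3.
Total gardener-days = 15 over 5 days ⇒ peak ≥ ⌈15/5⌉ = 3, so 3 is optimal.

3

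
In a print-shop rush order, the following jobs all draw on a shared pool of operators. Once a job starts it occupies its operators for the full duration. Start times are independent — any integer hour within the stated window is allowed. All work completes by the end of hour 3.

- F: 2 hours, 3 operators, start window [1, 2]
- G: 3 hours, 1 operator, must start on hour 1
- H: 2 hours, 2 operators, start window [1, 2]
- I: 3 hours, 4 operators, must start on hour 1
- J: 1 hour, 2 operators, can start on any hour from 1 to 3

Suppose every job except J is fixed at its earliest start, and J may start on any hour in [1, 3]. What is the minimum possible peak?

10

J@1: h1:12  h2:10  h3:5 → peak 12
J@2: h1:10  h2:12  h3:5 → peak 12
J@3: h1:10  h2:10  h3:7 → peak 10
Best is J@3, peak 10.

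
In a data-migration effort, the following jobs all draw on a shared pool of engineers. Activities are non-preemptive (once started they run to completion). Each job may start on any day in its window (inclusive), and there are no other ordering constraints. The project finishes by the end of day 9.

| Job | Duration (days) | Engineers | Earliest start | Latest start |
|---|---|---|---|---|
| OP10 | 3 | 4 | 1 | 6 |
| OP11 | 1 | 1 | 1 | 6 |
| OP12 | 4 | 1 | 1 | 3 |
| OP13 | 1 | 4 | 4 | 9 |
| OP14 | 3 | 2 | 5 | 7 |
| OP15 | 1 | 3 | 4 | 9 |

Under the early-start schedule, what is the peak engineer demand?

Early-start schedule: OP10@1, OP11@1, OP12@1, OP13@4, OP14@5, OP15@4.
Load per day: day 1: 6, day 2: 5, day 3: 5, day 4: 8, day 5: 2, day 6: 2, day 7: 2, day 8: 0, day 9: 0.
Peak is 8.

8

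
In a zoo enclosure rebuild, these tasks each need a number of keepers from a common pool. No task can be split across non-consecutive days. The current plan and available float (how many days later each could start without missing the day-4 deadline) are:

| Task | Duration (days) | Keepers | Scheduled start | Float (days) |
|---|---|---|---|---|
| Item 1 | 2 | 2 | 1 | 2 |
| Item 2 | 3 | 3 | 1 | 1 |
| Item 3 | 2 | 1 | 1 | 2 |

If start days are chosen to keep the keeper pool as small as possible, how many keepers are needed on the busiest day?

Early-start (Item 1@1, Item 2@1, Item 3@1) gives peak 6: d1:6  d2:6  d3:3  d4:0.
Shift Item 3→3.
Schedule Item 1@1, Item 2@1, Item 3@3: d1:5  d2:5  d3:4  d4:1 — peak 5.
No arrangement of the 18 feasible schedules does better.

5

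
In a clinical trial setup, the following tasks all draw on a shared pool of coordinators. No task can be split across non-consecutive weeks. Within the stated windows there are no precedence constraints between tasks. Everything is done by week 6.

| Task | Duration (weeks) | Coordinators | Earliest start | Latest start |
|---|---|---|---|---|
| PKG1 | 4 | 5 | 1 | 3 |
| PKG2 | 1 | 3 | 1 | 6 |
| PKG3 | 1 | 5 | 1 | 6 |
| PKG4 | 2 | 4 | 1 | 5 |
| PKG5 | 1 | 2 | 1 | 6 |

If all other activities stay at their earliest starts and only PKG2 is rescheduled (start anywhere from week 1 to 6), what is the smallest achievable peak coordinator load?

16

PKG2@1: w1:19  w2:9  w3:5  w4:5  w5:0  w6:0 → peak 19
PKG2@2: w1:16  w2:12  w3:5  w4:5  w5:0  w6:0 → peak 16
PKG2@3: w1:16  w2:9  w3:8  w4:5  w5:0  w6:0 → peak 16
PKG2@4: w1:16  w2:9  w3:5  w4:8  w5:0  w6:0 → peak 16
PKG2@5: w1:16  w2:9  w3:5  w4:5  w5:3  w6:0 → peak 16
PKG2@6: w1:16  w2:9  w3:5  w4:5  w5:0  w6:3 → peak 16
Best is PKG2@2, peak 16.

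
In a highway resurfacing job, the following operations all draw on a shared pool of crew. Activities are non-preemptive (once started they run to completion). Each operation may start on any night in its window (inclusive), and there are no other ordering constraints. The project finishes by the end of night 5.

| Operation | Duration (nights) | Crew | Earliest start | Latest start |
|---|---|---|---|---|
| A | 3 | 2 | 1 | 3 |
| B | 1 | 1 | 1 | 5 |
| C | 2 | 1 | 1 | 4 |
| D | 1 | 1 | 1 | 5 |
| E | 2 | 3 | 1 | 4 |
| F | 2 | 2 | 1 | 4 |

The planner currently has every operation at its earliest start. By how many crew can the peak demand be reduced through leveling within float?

Early-start peak: n1:10  n2:8  n3:2  n4:0  n5:0 ⇒ 10.
Leveled (A@1, B@1, C@4, D@1, E@4, F@2): n1:4  n2:4  n3:4  n4:4  n5:4 ⇒ 4.
Reduction 10 − 4 = 6.

6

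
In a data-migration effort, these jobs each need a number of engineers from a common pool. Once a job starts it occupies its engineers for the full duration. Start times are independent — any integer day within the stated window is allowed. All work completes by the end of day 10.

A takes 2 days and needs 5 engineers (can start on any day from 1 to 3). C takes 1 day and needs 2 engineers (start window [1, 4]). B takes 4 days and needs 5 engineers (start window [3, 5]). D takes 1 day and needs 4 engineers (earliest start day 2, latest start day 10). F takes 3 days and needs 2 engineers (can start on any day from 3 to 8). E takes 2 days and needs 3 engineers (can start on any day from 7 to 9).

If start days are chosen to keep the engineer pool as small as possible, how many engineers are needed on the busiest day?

6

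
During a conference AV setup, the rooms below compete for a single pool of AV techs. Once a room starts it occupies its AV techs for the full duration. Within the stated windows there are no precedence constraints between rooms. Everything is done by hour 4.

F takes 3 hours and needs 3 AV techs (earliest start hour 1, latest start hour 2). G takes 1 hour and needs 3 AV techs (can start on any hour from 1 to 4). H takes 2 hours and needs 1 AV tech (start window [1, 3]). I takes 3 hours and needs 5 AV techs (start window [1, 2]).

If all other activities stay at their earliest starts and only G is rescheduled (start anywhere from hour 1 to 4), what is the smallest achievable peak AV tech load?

G@1: h1:12  h2:9  h3:8  h4:0 → peak 12
G@2: h1:9  h2:12  h3:8  h4:0 → peak 12
G@3: h1:9  h2:9  h3:11  h4:0 → peak 11
G@4: h1:9  h2:9  h3:8  h4:3 → peak 9
Best is G@4, peak 9.

9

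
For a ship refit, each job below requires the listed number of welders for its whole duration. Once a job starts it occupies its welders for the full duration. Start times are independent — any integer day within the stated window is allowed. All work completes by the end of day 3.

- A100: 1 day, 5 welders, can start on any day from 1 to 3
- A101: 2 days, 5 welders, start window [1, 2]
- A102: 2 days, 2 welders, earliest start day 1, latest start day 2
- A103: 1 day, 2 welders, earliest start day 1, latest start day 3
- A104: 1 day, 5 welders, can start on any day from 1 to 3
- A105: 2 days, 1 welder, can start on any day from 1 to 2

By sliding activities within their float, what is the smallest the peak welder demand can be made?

Early-start (A100@1, A101@1, A102@1, A103@1, A104@1, A105@1) gives peak 20: d1:20  d2:8  d3:0.
Shift A102→2, A103→2, A104→3, A105→2.
Schedule A100@1, A101@1, A102@2, A103@2, A104@3, A105@2: d1:10  d2:10  d3:8 — peak 10.
Total welder-days = 28 over 3 days ⇒ peak ≥ ⌈28/3⌉ = 10, so 10 is optimal.

10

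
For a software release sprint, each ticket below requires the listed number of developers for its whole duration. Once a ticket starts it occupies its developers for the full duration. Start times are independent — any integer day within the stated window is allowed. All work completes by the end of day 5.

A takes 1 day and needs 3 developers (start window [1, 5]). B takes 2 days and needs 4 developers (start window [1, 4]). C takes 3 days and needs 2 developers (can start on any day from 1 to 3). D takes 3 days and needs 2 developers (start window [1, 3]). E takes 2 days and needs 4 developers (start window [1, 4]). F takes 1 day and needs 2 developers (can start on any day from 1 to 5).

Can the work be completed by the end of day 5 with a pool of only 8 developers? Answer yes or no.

yes

Schedule A@1, B@1, C@2, D@2, E@3, F@5: d1:7  d2:8  d3:8  d4:8  d5:2 — peak 8 ≤ 8.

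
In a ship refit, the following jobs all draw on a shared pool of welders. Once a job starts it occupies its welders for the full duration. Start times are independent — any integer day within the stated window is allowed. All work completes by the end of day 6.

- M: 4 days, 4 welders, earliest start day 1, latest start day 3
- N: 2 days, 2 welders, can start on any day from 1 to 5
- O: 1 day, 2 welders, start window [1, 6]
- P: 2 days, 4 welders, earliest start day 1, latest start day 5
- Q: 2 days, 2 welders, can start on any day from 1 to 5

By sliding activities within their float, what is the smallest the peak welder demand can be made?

Early-start (M@1, N@1, O@1, P@1, Q@1) gives peak 14: d1:14  d2:12  d3:4  d4:4  d5:0  d6:0.
Shift O→3, P→5, Q→4.
Schedule M@1, N@1, O@3, P@5, Q@4: d1:6  d2:6  d3:6  d4:6  d5:6  d6:4 — peak 6.
Total welder-days = 34 over 6 days ⇒ peak ≥ ⌈34/6⌉ = 6, so 6 is optimal.

6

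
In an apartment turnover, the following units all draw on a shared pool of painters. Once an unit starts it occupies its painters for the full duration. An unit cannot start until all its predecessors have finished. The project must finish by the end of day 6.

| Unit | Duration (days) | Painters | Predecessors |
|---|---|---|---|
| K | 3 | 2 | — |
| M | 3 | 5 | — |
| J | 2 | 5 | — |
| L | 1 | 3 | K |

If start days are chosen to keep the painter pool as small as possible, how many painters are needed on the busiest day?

7

Early-start (K@1, M@1, J@1, L@4) gives peak 12: d1:12  d2:12  d3:7  d4:3  d5:0  d6:0.
Shift J→4, L→6.
Schedule K@1, M@1, J@4, L@6: d1:7  d2:7  d3:7  d4:5  d5:5  d6:3 — peak 7.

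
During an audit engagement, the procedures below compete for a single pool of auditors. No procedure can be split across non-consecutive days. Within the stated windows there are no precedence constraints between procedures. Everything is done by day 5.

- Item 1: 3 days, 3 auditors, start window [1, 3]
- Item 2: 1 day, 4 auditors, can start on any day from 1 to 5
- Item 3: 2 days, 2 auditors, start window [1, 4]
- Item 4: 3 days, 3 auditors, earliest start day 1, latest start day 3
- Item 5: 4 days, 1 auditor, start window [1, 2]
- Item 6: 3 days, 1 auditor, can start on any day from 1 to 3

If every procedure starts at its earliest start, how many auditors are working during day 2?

10

At early start, day 2 has: Item 1, Item 3, Item 4, Item 5, Item 6.
Demand: 3 + 2 + 3 + 1 + 1 = 10.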